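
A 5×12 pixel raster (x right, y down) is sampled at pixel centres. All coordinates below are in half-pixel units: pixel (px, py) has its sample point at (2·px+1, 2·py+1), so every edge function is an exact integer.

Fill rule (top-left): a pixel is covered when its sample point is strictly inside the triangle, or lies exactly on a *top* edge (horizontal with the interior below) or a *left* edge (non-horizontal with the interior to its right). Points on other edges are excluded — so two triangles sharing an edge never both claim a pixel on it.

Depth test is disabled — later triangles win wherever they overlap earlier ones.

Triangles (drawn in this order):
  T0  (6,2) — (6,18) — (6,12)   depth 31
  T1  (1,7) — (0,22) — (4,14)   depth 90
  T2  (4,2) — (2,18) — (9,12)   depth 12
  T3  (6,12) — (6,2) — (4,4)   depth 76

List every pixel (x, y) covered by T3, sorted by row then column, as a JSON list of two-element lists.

T0:
  degenerate (2·area = 0) — covers nothing
T1:
  2·area = 52  (B↔C swapped to make it positive)
  edge (1, 7)→(4, 14): d=(3,7) right/bottom  bias=-1
  edge (4, 14)→(0, 22): d=(-4,8) right/bottom  bias=-1
  edge (0, 22)→(1, 7): d=(1,-15) top-left  bias=+0
    (0,3)@(1, 7): e=[0,52,0] → ·  [on edge]
    (0,4)@(1, 9): e=[6,44,2] → #
    (1,4)@(3, 9): e=[-8,28,32] → ·
    (0,5)@(1, 11): e=[12,36,4] → #
    (1,5)@(3, 11): e=[-2,20,34] → ·
    (0,6)@(1, 13): e=[18,28,6] → #
    (1,6)@(3, 13): e=[4,12,36] → #
    (2,6)@(5, 13): e=[-10,-4,66] → ·
    (0,7)@(1, 15): e=[24,20,8] → #
    (2,7)@(5, 15): e=[-4,-12,68] → ·
    (0,8)@(1, 17): e=[30,12,10] → #
    (1,8)@(3, 17): e=[16,-4,40] → ·
    (3,10)@(7, 21): e=[0,-52,104] → ·  [on edge]
  covered (8 px):
    · · · · ·
    · · · · ·
    · · · · ·
    · · · · ·
    # · · · ·
    # · · · ·
    # # · · ·
    # # · · ·
    # · · · ·
    # · · · ·
    · · · · ·
    · · · · ·
T2:
  2·area = 100  (B↔C swapped to make it positive)
  edge (4, 2)→(9, 12): d=(5,10) right/bottom  bias=-1
  edge (9, 12)→(2, 18): d=(-7,6) right/bottom  bias=-1
  edge (2, 18)→(4, 2): d=(2,-16) top-left  bias=+0
    (2,2)@(5, 5): e=[5,73,22] → #
    (3,2)@(7, 5): e=[-15,61,54] → ·
    (2,3)@(5, 7): e=[15,59,26] → #
    (3,3)@(7, 7): e=[-5,47,58] → ·
    (2,4)@(5, 9): e=[25,45,30] → #
    (3,4)@(7, 9): e=[5,33,62] → #
    (4,4)@(9, 9): e=[-15,21,94] → ·
    (1,5)@(3, 11): e=[55,43,2] → #
    (4,5)@(9, 11): e=[-5,7,98] → ·
    (1,6)@(3, 13): e=[65,29,6] → #
    (4,6)@(9, 13): e=[5,-7,102] → ·
    (1,7)@(3, 15): e=[75,15,10] → #
  covered (13 px):
    · · · · ·
    · · · · ·
    · · # · ·
    · · # · ·
    · · # # ·
    · # # # ·
    · # # # ·
    · # # · ·
    · # · · ·
    · · · · ·
    · · · · ·
    · · · · ·
T3:
  2·area = 20  (B↔C swapped to make it positive)
  edge (6, 12)→(4, 4): d=(-2,-8) top-left  bias=+0
  edge (4, 4)→(6, 2): d=(2,-2) top-left  bias=+0
  edge (6, 2)→(6, 12): d=(0,10) right/bottom  bias=-1
    (3,0)@(7, 1): e=[30,0,-10] → ·  [on edge]
    (2,1)@(5, 3): e=[10,0,10] → #  [on edge]
    (3,1)@(7, 3): e=[26,4,-10] → ·
    (1,2)@(3, 5): e=[-10,0,30] → ·  [on edge]
    (2,2)@(5, 5): e=[6,4,10] → #
    (3,2)@(7, 5): e=[22,8,-10] → ·
    (0,3)@(1, 7): e=[-30,0,50] → ·  [on edge]
    (2,3)@(5, 7): e=[2,8,10] → #
    (3,3)@(7, 7): e=[18,12,-10] → ·
    (2,4)@(5, 9): e=[-2,12,10] → ·
  covered (3 px):
    · · · · ·
    · · # · ·
    · · # · ·
    · · # · ·
    · · · · ·
    · · · · ·
    · · · · ·
    · · · · ·
    · · · · ·
    · · · · ·
    · · · · ·
    · · · · ·

Answer: [[2,1],[2,2],[2,3]]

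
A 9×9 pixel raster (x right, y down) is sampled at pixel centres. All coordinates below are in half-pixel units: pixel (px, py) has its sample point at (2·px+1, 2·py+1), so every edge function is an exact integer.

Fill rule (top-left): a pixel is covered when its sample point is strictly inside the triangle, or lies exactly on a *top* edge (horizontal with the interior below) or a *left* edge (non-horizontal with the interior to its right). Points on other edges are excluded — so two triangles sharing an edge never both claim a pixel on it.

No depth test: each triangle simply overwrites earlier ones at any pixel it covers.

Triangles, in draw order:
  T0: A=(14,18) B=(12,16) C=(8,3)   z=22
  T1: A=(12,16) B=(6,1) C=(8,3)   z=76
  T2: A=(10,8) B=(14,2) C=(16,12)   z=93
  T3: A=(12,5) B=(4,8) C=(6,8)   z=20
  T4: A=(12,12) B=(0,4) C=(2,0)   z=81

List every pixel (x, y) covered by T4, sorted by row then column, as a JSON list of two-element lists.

T0:
  2·area = 18
  edge (14, 18)→(12, 16): d=(-2,-2) top-left  bias=+0
  edge (12, 16)→(8, 3): d=(-4,-13) top-left  bias=+0
  edge (8, 3)→(14, 18): d=(6,15) right/bottom  bias=-1
    (0,2)@(1, 5): e=[0,-99,117] → ·  [on edge]
    (1,3)@(3, 7): e=[0,-81,99] → ·  [on edge]
    (2,4)@(5, 9): e=[0,-63,81] → ·  [on edge]
    (3,5)@(7, 11): e=[0,-45,63] → ·  [on edge]
    (5,5)@(11, 11): e=[8,7,3] → █
    (6,5)@(13, 11): e=[12,33,-27] → ·
    (4,6)@(9, 13): e=[0,-27,45] → ·  [on edge]
    (5,6)@(11, 13): e=[4,-1,15] → ·
    (5,7)@(11, 15): e=[0,-9,27] → ·  [on edge]
    (6,8)@(13, 17): e=[0,9,9] → █  [on edge]
    (7,8)@(15, 17): e=[4,35,-21] → ·
  covered (2 px):
    · · · · · · · · ·
    · · · · · · · · ·
    · · · · · · · · ·
    · · · · · · · · ·
    · · · · · · · · ·
    · · · · · █ · · ·
    · · · · · · · · ·
    · · · · · · · · ·
    · · · · · · █ · ·
T1:
  2·area = 18
  edge (12, 16)→(6, 1): d=(-6,-15) top-left  bias=+0
  edge (6, 1)→(8, 3): d=(2,2) right/bottom  bias=-1
  edge (8, 3)→(12, 16): d=(4,13) right/bottom  bias=-1
    (3,1)@(7, 3): e=[3,2,13] → █
    (4,1)@(9, 3): e=[33,-2,-13] → ·
    (3,2)@(7, 5): e=[-9,6,21] → ·
    (4,3)@(9, 7): e=[9,6,3] → █
    (5,3)@(11, 7): e=[39,2,-23] → ·
    (4,4)@(9, 9): e=[-3,10,11] → ·
    (5,6)@(11, 13): e=[3,14,1] → █
    (6,6)@(13, 13): e=[33,10,-25] → ·
    (5,7)@(11, 15): e=[-9,18,9] → ·
  covered (3 px):
    · · · · · · · · ·
    · · · █ · · · · ·
    · · · · · · · · ·
    · · · · █ · · · ·
    · · · · · · · · ·
    · · · · · · · · ·
    · · · · · █ · · ·
    · · · · · · · · ·
    · · · · · · · · ·
T2:
  2·area = 52
  edge (10, 8)→(14, 2): d=(4,-6) top-left  bias=+0
  edge (14, 2)→(16, 12): d=(2,10) right/bottom  bias=-1
  edge (16, 12)→(10, 8): d=(-6,-4) top-left  bias=+0
    (6,2)@(13, 5): e=[6,16,30] → █
    (7,2)@(15, 5): e=[18,-4,38] → ·
    (5,3)@(11, 7): e=[2,40,10] → █
    (7,3)@(15, 7): e=[26,0,26] → ·  [on edge]
    (5,4)@(11, 9): e=[10,44,-2] → ·
    (6,4)@(13, 9): e=[22,24,6] → █
    (7,4)@(15, 9): e=[34,4,14] → █
    (8,4)@(17, 9): e=[46,-16,22] → ·
    (6,5)@(13, 11): e=[30,28,-6] → ·
    (7,5)@(15, 11): e=[42,8,2] → █
    (8,5)@(17, 11): e=[54,-12,10] → ·
    (7,6)@(15, 13): e=[50,12,-10] → ·
    (8,8)@(17, 17): e=[78,0,-26] → ·  [on edge]
  covered (6 px):
    · · · · · · · · ·
    · · · · · · · · ·
    · · · · · · █ · ·
    · · · · · █ █ · ·
    · · · · · · █ █ ·
    · · · · · · · █ ·
    · · · · · · · · ·
    · · · · · · · · ·
    · · · · · · · · ·
T3:
  2·area = 6  (B↔C swapped to make it positive)
  edge (12, 5)→(6, 8): d=(-6,3) right/bottom  bias=-1
  edge (6, 8)→(4, 8): d=(-2,0) right/bottom  bias=-1
  edge (4, 8)→(12, 5): d=(8,-3) top-left  bias=+0
    (3,3)@(7, 7): e=[3,2,1] → █
    (4,3)@(9, 7): e=[-3,2,7] → ·
    (3,4)@(7, 9): e=[-9,-2,17] → ·
  covered (1 px):
    · · · · · · · · ·
    · · · · · · · · ·
    · · · · · · · · ·
    · · · █ · · · · ·
    · · · · · · · · ·
    · · · · · · · · ·
    · · · · · · · · ·
    · · · · · · · · ·
    · · · · · · · · ·
T4:
  2·area = 64
  edge (12, 12)→(0, 4): d=(-12,-8) top-left  bias=+0
  edge (0, 4)→(2, 0): d=(2,-4) top-left  bias=+0
  edge (2, 0)→(12, 12): d=(10,12) right/bottom  bias=-1
    (0,1)@(1, 3): e=[20,2,42] → █
    (1,1)@(3, 3): e=[36,10,18] → █
    (2,1)@(5, 3): e=[52,18,-6] → ·
    (0,2)@(1, 5): e=[-4,6,62] → ·
    (1,2)@(3, 5): e=[12,14,38] → █
    (2,2)@(5, 5): e=[28,22,14] → █
    (3,2)@(7, 5): e=[44,30,-10] → ·
    (1,3)@(3, 7): e=[-12,18,58] → ·
    (2,3)@(5, 7): e=[4,26,34] → █
    (3,3)@(7, 7): e=[20,34,10] → █
    (4,3)@(9, 7): e=[36,42,-14] → ·
    (2,4)@(5, 9): e=[-20,30,54] → ·
  covered (8 px):
    · · · · · · · · ·
    █ █ · · · · · · ·
    · █ █ · · · · · ·
    · · █ █ · · · · ·
    · · · · █ · · · ·
    · · · · · █ · · ·
    · · · · · · · · ·
    · · · · · · · · ·
    · · · · · · · · ·

Result: [[0,1],[1,1],[1,2],[2,2],[2,3],[3,3],[4,4],[5,5]]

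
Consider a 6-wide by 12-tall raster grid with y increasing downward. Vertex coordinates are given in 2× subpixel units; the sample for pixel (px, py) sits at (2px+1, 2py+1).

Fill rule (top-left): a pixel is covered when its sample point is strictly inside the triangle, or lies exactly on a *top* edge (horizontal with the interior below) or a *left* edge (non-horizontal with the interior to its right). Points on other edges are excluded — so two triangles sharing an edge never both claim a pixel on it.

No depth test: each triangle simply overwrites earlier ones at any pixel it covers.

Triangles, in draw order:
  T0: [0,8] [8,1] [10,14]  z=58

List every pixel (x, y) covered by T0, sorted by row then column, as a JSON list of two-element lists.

T0:
  2·area = 118
  edge (0, 8)→(8, 1): d=(8,-7) top-left  bias=+0
  edge (8, 1)→(10, 14): d=(2,13) right/bottom  bias=-1
  edge (10, 14)→(0, 8): d=(-10,-6) top-left  bias=+0
    (3,1)@(7, 3): e=[9,17,92] → #
    (4,1)@(9, 3): e=[23,-9,104] → ·
    (2,2)@(5, 5): e=[11,47,60] → #
    (4,2)@(9, 5): e=[39,-5,84] → ·
    (1,3)@(3, 7): e=[13,77,28] → #
    (4,3)@(9, 7): e=[55,-1,64] → ·
    (1,4)@(3, 9): e=[29,81,8] → #
    (4,4)@(9, 9): e=[71,3,44] → #
    (5,4)@(11, 9): e=[85,-23,56] → ·
    (1,5)@(3, 11): e=[45,85,-12] → ·
    (2,5)@(5, 11): e=[59,59,0] → #  [on edge]
    (5,5)@(11, 11): e=[101,-19,36] → ·
  covered (14 px):
    · · · · · ·
    · · · # · ·
    · · # # · ·
    · # # # · ·
    · # # # # ·
    · · # # # ·
    · · · · # ·
    · · · · · ·
    · · · · · ·
    · · · · · ·
    · · · · · ·
    · · · · · ·

Result: [[3,1],[2,2],[3,2],[1,3],[2,3],[3,3],[1,4],[2,4],[3,4],[4,4],[2,5],[3,5],[4,5],[4,6]]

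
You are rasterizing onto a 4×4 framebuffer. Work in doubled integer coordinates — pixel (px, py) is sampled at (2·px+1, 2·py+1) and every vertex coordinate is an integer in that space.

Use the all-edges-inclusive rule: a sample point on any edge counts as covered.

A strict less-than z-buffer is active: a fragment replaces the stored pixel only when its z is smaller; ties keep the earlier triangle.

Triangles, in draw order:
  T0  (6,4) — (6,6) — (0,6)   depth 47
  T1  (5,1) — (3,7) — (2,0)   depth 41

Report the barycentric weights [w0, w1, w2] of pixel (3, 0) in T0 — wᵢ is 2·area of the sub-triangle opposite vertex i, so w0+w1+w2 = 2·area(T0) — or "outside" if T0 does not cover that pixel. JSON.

T0:
  2·area = 12
  edge (6, 4)→(6, 6): d=(0,2) inclusive
  edge (6, 6)→(0, 6): d=(-6,0) inclusive
  edge (0, 6)→(6, 4): d=(6,-2) inclusive
    (1,2)@(3, 5): e=[6,6,0] → █  [on edge]
    (2,2)@(5, 5): e=[2,6,4] → █
    (3,2)@(7, 5): e=[-2,6,8] → ·
    (1,3)@(3, 7): e=[6,-6,12] → ·
    (2,3)@(5, 7): e=[2,-6,16] → ·
  covered (2 px):
    · · · ·
    · · · ·
    · █ █ ·
    · · · ·
T1:
  2·area = 20
  edge (5, 1)→(3, 7): d=(-2,6) inclusive
  edge (3, 7)→(2, 0): d=(-1,-7) inclusive
  edge (2, 0)→(5, 1): d=(3,1) inclusive
    (1,0)@(3, 1): e=[12,6,2] → █
    (2,0)@(5, 1): e=[0,20,0] → █  [on edge]
    (3,0)@(7, 1): e=[-12,34,-2] → ·
    (1,1)@(3, 3): e=[8,4,8] → █
    (2,1)@(5, 3): e=[-4,18,6] → ·
    (1,2)@(3, 5): e=[4,2,14] → █
    (2,2)@(5, 5): e=[-8,16,12] → ·
    (1,3)@(3, 7): e=[0,0,20] → █  [on edge]
    (2,3)@(5, 7): e=[-12,14,18] → ·
  covered (5 px):
    · █ █ ·
    · █ · ·
    · █ · ·
    · █ · ·

Answer: "outside"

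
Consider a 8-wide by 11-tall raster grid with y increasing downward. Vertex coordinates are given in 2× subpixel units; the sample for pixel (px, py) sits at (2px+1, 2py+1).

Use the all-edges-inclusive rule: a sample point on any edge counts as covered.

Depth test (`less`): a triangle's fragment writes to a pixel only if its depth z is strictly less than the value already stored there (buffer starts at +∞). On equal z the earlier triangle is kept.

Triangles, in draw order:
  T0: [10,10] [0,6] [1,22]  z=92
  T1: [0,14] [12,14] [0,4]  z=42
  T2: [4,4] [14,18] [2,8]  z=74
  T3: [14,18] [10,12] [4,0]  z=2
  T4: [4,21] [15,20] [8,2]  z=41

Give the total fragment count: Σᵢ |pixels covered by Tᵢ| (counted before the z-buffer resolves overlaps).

T0:
  2·area = 156  (B↔C swapped to make it positive)
  edge (10, 10)→(1, 22): d=(-9,12) inclusive
  edge (1, 22)→(0, 6): d=(-1,-16) inclusive
  edge (0, 6)→(10, 10): d=(10,4) inclusive
    (0,3)@(1, 7): e=[135,15,6] → #
    (1,3)@(3, 7): e=[111,47,-2] → ·
    (0,4)@(1, 9): e=[117,13,26] → #
    (1,4)@(3, 9): e=[93,45,18] → #
    (2,4)@(5, 9): e=[69,77,10] → #
    (3,4)@(7, 9): e=[45,109,2] → #
    (4,4)@(9, 9): e=[21,141,-6] → ·
    (0,5)@(1, 11): e=[99,11,46] → #
    (4,5)@(9, 11): e=[3,139,14] → #
    (5,5)@(11, 11): e=[-21,171,6] → ·
    (0,6)@(1, 13): e=[81,9,66] → #
    (4,6)@(9, 13): e=[-15,137,34] → ·
  covered (22 px):
    · · · · · · · ·
    · · · · · · · ·
    · · · · · · · ·
    # · · · · · · ·
    # # # # · · · ·
    # # # # # · · ·
    # # # # · · · ·
    # # # · · · · ·
    # # · · · · · ·
    # # · · · · · ·
    # · · · · · · ·
T1:
  2·area = 120  (B↔C swapped to make it positive)
  edge (0, 14)→(0, 4): d=(0,-10) inclusive
  edge (0, 4)→(12, 14): d=(12,10) inclusive
  edge (12, 14)→(0, 14): d=(-12,0) inclusive
    (0,2)@(1, 5): e=[10,2,108] → #
    (1,2)@(3, 5): e=[30,-18,108] → ·
    (0,3)@(1, 7): e=[10,26,84] → #
    (1,3)@(3, 7): e=[30,6,84] → #
    (2,3)@(5, 7): e=[50,-14,84] → ·
    (0,4)@(1, 9): e=[10,50,60] → #
    (2,4)@(5, 9): e=[50,10,60] → #
    (3,4)@(7, 9): e=[70,-10,60] → ·
    (0,5)@(1, 11): e=[10,74,36] → #
    (3,5)@(7, 11): e=[70,14,36] → #
    (4,5)@(9, 11): e=[90,-6,36] → ·
    (0,6)@(1, 13): e=[10,98,12] → #
  covered (15 px):
    · · · · · · · ·
    · · · · · · · ·
    # · · · · · · ·
    # # · · · · · ·
    # # # · · · · ·
    # # # # · · · ·
    # # # # # · · ·
    · · · · · · · ·
    · · · · · · · ·
    · · · · · · · ·
    · · · · · · · ·
T2:
  2·area = 68
  edge (4, 4)→(14, 18): d=(10,14) inclusive
  edge (14, 18)→(2, 8): d=(-12,-10) inclusive
  edge (2, 8)→(4, 4): d=(2,-4) inclusive
    (1,3)@(3, 7): e=[44,22,2] → #
    (2,3)@(5, 7): e=[16,42,10] → #
    (3,3)@(7, 7): e=[-12,62,18] → ·
    (1,4)@(3, 9): e=[64,-2,6] → ·
    (2,4)@(5, 9): e=[36,18,14] → #
    (3,4)@(7, 9): e=[8,38,22] → #
    (4,4)@(9, 9): e=[-20,58,30] → ·
    (2,5)@(5, 11): e=[56,-6,18] → ·
    (3,5)@(7, 11): e=[28,14,26] → #
    (4,5)@(9, 11): e=[0,34,34] → #  [on edge]
    (5,5)@(11, 11): e=[-28,54,42] → ·
    (3,6)@(7, 13): e=[48,-10,30] → ·
  covered (9 px):
    · · · · · · · ·
    · · · · · · · ·
    · · · · · · · ·
    · # # · · · · ·
    · · # # · · · ·
    · · · # # · · ·
    · · · · # · · ·
    · · · · · # · ·
    · · · · · · # ·
    · · · · · · · ·
    · · · · · · · ·
T3:
  2·area = 12
  edge (14, 18)→(10, 12): d=(-4,-6) inclusive
  edge (10, 12)→(4, 0): d=(-6,-12) inclusive
  edge (4, 0)→(14, 18): d=(10,18) inclusive
    (4,4)@(9, 9): e=[6,6,0] → #  [on edge]
    (5,4)@(11, 9): e=[18,30,-36] → ·
    (4,5)@(9, 11): e=[-2,-6,20] → ·
    (5,6)@(11, 13): e=[2,6,4] → #
    (6,6)@(13, 13): e=[14,30,-32] → ·
    (5,7)@(11, 15): e=[-6,-6,24] → ·
  covered (2 px):
    · · · · · · · ·
    · · · · · · · ·
    · · · · · · · ·
    · · · · · · · ·
    · · · · # · · ·
    · · · · · · · ·
    · · · · · # · ·
    · · · · · · · ·
    · · · · · · · ·
    · · · · · · · ·
    · · · · · · · ·
T4:
  2·area = 205  (B↔C swapped to make it positive)
  edge (4, 21)→(8, 2): d=(4,-19) inclusive
  edge (8, 2)→(15, 20): d=(7,18) inclusive
  edge (15, 20)→(4, 21): d=(-11,1) inclusive
    (4,2)@(9, 5): e=[31,3,171] → #
    (5,2)@(11, 5): e=[69,-33,169] → ·
    (3,3)@(7, 7): e=[1,53,151] → #
    (5,3)@(11, 7): e=[77,-19,147] → ·
    (3,4)@(7, 9): e=[9,67,129] → #
    (5,4)@(11, 9): e=[85,-5,125] → ·
    (3,5)@(7, 11): e=[17,81,107] → #
    (5,5)@(11, 11): e=[93,9,103] → #
    (6,5)@(13, 11): e=[131,-27,101] → ·
    (3,6)@(7, 13): e=[25,95,85] → #
    (6,6)@(13, 13): e=[139,-13,79] → ·
    (3,7)@(7, 15): e=[33,109,63] → #
  covered (25 px):
    · · · · · · · ·
    · · · · · · · ·
    · · · · # · · ·
    · · · # # · · ·
    · · · # # · · ·
    · · · # # # · ·
    · · · # # # · ·
    · · · # # # # ·
    · · # # # # # ·
    · · # # # # # ·
    · · · · · · · ·

Answer: 73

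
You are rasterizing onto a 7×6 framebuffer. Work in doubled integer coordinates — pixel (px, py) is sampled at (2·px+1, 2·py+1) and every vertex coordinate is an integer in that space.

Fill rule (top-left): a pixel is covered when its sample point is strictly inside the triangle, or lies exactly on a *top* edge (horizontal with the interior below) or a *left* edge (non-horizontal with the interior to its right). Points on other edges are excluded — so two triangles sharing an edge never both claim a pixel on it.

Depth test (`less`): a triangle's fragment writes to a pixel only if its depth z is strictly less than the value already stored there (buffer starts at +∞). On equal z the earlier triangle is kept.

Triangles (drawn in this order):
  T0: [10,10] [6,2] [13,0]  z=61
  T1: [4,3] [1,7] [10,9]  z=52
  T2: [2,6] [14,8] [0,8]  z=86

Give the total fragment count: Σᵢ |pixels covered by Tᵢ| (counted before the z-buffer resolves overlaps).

T0:
  2·area = 64
  edge (10, 10)→(6, 2): d=(-4,-8) top-left  bias=+0
  edge (6, 2)→(13, 0): d=(7,-2) top-left  bias=+0
  edge (13, 0)→(10, 10): d=(-3,10) right/bottom  bias=-1
    (5,0)@(11, 1): e=[44,3,17] → #
    (6,0)@(13, 1): e=[60,7,-3] → ·
    (3,1)@(7, 3): e=[4,9,51] → #
    (4,1)@(9, 3): e=[20,13,31] → #
    (6,1)@(13, 3): e=[52,21,-9] → ·
    (3,2)@(7, 5): e=[-4,23,45] → ·
    (4,2)@(9, 5): e=[12,27,25] → #
    (6,2)@(13, 5): e=[44,35,-15] → ·
    (4,3)@(9, 7): e=[4,41,19] → #
    (5,3)@(11, 7): e=[20,45,-1] → ·
    (4,4)@(9, 9): e=[-4,55,13] → ·
  covered (7 px):
    · · · · · # ·
    · · · # # # ·
    · · · · # # ·
    · · · · # · ·
    · · · · · · ·
    · · · · · · ·
T1:
  2·area = 42  (B↔C swapped to make it positive)
  edge (4, 3)→(10, 9): d=(6,6) right/bottom  bias=-1
  edge (10, 9)→(1, 7): d=(-9,-2) top-left  bias=+0
  edge (1, 7)→(4, 3): d=(3,-4) top-left  bias=+0
    (1,2)@(3, 5): e=[18,22,2] → #
    (2,2)@(5, 5): e=[6,26,10] → #
    (3,2)@(7, 5): e=[-6,30,18] → ·
    (0,3)@(1, 7): e=[42,0,0] → #  [on edge]
    (3,3)@(7, 7): e=[6,12,24] → #
    (4,3)@(9, 7): e=[-6,16,32] → ·
    (0,4)@(1, 9): e=[54,-18,6] → ·
    (1,4)@(3, 9): e=[42,-14,14] → ·
    (2,4)@(5, 9): e=[30,-10,22] → ·
    (3,4)@(7, 9): e=[18,-6,30] → ·
  covered (6 px):
    · · · · · · ·
    · · · · · · ·
    · # # · · · ·
    # # # # · · ·
    · · · · · · ·
    · · · · · · ·
T2:
  2·area = 28
  edge (2, 6)→(14, 8): d=(12,2) right/bottom  bias=-1
  edge (14, 8)→(0, 8): d=(-14,0) right/bottom  bias=-1
  edge (0, 8)→(2, 6): d=(2,-2) top-left  bias=+0
    (3,0)@(7, 1): e=[-70,98,0] → ·  [on edge]
    (2,1)@(5, 3): e=[-42,70,0] → ·  [on edge]
    (1,2)@(3, 5): e=[-14,42,0] → ·  [on edge]
    (0,3)@(1, 7): e=[14,14,0] → #  [on edge]
    (1,3)@(3, 7): e=[10,14,4] → #
    (2,3)@(5, 7): e=[6,14,8] → #
    (3,3)@(7, 7): e=[2,14,12] → #
    (4,3)@(9, 7): e=[-2,14,16] → ·
    (0,4)@(1, 9): e=[38,-14,4] → ·
    (1,4)@(3, 9): e=[34,-14,8] → ·
    (2,4)@(5, 9): e=[30,-14,12] → ·
    (3,4)@(7, 9): e=[26,-14,16] → ·
  covered (4 px):
    · · · · · · ·
    · · · · · · ·
    · · · · · · ·
    # # # # · · ·
    · · · · · · ·
    · · · · · · ·

Answer: 17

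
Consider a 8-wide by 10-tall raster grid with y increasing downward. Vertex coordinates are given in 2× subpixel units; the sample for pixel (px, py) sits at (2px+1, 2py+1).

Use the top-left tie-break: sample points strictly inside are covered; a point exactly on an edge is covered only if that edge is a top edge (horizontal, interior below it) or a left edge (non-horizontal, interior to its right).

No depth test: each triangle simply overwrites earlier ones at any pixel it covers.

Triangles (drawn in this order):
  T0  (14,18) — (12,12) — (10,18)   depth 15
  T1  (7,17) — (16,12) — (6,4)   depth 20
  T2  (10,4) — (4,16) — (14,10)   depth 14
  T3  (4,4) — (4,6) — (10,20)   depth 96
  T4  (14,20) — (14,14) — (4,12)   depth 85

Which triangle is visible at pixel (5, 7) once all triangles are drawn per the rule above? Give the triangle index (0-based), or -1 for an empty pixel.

T0:
  2·area = 24  (B↔C swapped to make it positive)
  edge (14, 18)→(10, 18): d=(-4,0) right/bottom  bias=-1
  edge (10, 18)→(12, 12): d=(2,-6) top-left  bias=+0
  edge (12, 12)→(14, 18): d=(2,6) right/bottom  bias=-1
    (4,1)@(9, 3): e=[60,-36,0] → ·  [on edge]
    (7,1)@(15, 3): e=[60,0,-36] → ·  [on edge]
    (5,4)@(11, 9): e=[36,-12,0] → ·  [on edge]
    (6,4)@(13, 9): e=[36,0,-12] → ·  [on edge]
    (5,7)@(11, 15): e=[12,0,12] → █  [on edge]
    (6,7)@(13, 15): e=[12,12,0] → ·  [on edge]
    (5,8)@(11, 17): e=[4,4,16] → █
    (6,8)@(13, 17): e=[4,16,4] → █
    (7,8)@(15, 17): e=[4,28,-8] → ·
    (5,9)@(11, 19): e=[-4,8,20] → ·
    (6,9)@(13, 19): e=[-4,20,8] → ·
  covered (3 px):
    · · · · · · · ·
    · · · · · · · ·
    · · · · · · · ·
    · · · · · · · ·
    · · · · · · · ·
    · · · · · · · ·
    · · · · · · · ·
    · · · · · █ · ·
    · · · · · █ █ ·
    · · · · · · · ·
T1:
  2·area = 122  (B↔C swapped to make it positive)
  edge (7, 17)→(6, 4): d=(-1,-13) top-left  bias=+0
  edge (6, 4)→(16, 12): d=(10,8) right/bottom  bias=-1
  edge (16, 12)→(7, 17): d=(-9,5) right/bottom  bias=-1
    (3,2)@(7, 5): e=[12,2,108] → █
    (4,2)@(9, 5): e=[38,-14,98] → ·
    (3,3)@(7, 7): e=[10,22,90] → █
    (4,3)@(9, 7): e=[36,6,80] → █
    (5,3)@(11, 7): e=[62,-10,70] → ·
    (3,4)@(7, 9): e=[8,42,72] → █
    (5,4)@(11, 9): e=[60,10,52] → █
    (6,4)@(13, 9): e=[86,-6,42] → ·
    (3,5)@(7, 11): e=[6,62,54] → █
    (6,5)@(13, 11): e=[84,14,24] → █
    (7,5)@(15, 11): e=[110,-2,14] → ·
    (3,6)@(7, 13): e=[4,82,36] → █
    (3,8)@(7, 17): e=[0,122,0] → ·  [on edge]
  covered (16 px):
    · · · · · · · ·
    · · · · · · · ·
    · · · █ · · · ·
    · · · █ █ · · ·
    · · · █ █ █ · ·
    · · · █ █ █ █ ·
    · · · █ █ █ █ ·
    · · · █ █ · · ·
    · · · · · · · ·
    · · · · · · · ·
T2:
  2·area = 84  (B↔C swapped to make it positive)
  edge (10, 4)→(14, 10): d=(4,6) right/bottom  bias=-1
  edge (14, 10)→(4, 16): d=(-10,6) right/bottom  bias=-1
  edge (4, 16)→(10, 4): d=(6,-12) top-left  bias=+0
    (4,3)@(9, 7): e=[18,60,6] → █
    (5,3)@(11, 7): e=[6,48,30] → █
    (6,3)@(13, 7): e=[-6,36,54] → ·
    (4,4)@(9, 9): e=[26,40,18] → █
    (6,4)@(13, 9): e=[2,16,66] → █
    (7,4)@(15, 9): e=[-10,4,90] → ·
    (3,5)@(7, 11): e=[46,32,6] → █
    (6,5)@(13, 11): e=[10,-4,78] → ·
    (3,6)@(7, 13): e=[54,12,18] → █
    (4,6)@(9, 13): e=[42,0,42] → ·  [on edge]
    (5,6)@(11, 13): e=[30,-12,66] → ·
    (2,7)@(5, 15): e=[74,4,6] → █
  covered (10 px):
    · · · · · · · ·
    · · · · · · · ·
    · · · · · · · ·
    · · · · █ █ · ·
    · · · · █ █ █ ·
    · · · █ █ █ · ·
    · · · █ · · · ·
    · · █ · · · · ·
    · · · · · · · ·
    · · · · · · · ·
T3:
  2·area = 12  (B↔C swapped to make it positive)
  edge (4, 4)→(10, 20): d=(6,16) right/bottom  bias=-1
  edge (10, 20)→(4, 6): d=(-6,-14) top-left  bias=+0
  edge (4, 6)→(4, 4): d=(0,-2) top-left  bias=+0
    (2,3)@(5, 7): e=[2,8,2] → █
    (3,3)@(7, 7): e=[-30,36,6] → ·
    (2,4)@(5, 9): e=[14,-4,2] → ·
    (3,6)@(7, 13): e=[6,0,6] → █  [on edge]
    (4,6)@(9, 13): e=[-26,28,10] → ·
    (3,7)@(7, 15): e=[18,-12,6] → ·
  covered (2 px):
    · · · · · · · ·
    · · · · · · · ·
    · · · · · · · ·
    · · █ · · · · ·
    · · · · · · · ·
    · · · · · · · ·
    · · · █ · · · ·
    · · · · · · · ·
    · · · · · · · ·
    · · · · · · · ·
T4:
  2·area = 60  (B↔C swapped to make it positive)
  edge (14, 20)→(4, 12): d=(-10,-8) top-left  bias=+0
  edge (4, 12)→(14, 14): d=(10,2) right/bottom  bias=-1
  edge (14, 14)→(14, 20): d=(0,6) right/bottom  bias=-1
    (3,6)@(7, 13): e=[14,4,42] → █
    (4,6)@(9, 13): e=[30,0,30] → ·  [on edge]
    (3,7)@(7, 15): e=[-6,24,42] → ·
    (4,7)@(9, 15): e=[10,20,30] → █
    (5,7)@(11, 15): e=[26,16,18] → █
    (6,7)@(13, 15): e=[42,12,6] → █
    (7,7)@(15, 15): e=[58,8,-6] → ·
    (4,8)@(9, 17): e=[-10,40,30] → ·
    (5,8)@(11, 17): e=[6,36,18] → █
    (7,8)@(15, 17): e=[38,28,-6] → ·
    (5,9)@(11, 19): e=[-14,56,18] → ·
    (6,9)@(13, 19): e=[2,52,6] → █
  covered (7 px):
    · · · · · · · ·
    · · · · · · · ·
    · · · · · · · ·
    · · · · · · · ·
    · · · · · · · ·
    · · · · · · · ·
    · · · █ · · · ·
    · · · · █ █ █ ·
    · · · · · █ █ ·
    · · · · · · █ ·

Z-buffer (winner per pixel, '.' = empty):
  . . . . . . . .
  . . . . . . . .
  . . . 1 . . . .
  . . 3 1 2 2 . .
  . . . 1 2 2 2 .
  . . . 2 2 2 1 .
  . . . 4 1 1 1 .
  . . 2 1 4 4 4 .
  . . . . . 4 4 .
  . . . . . . 4 .

Result: 4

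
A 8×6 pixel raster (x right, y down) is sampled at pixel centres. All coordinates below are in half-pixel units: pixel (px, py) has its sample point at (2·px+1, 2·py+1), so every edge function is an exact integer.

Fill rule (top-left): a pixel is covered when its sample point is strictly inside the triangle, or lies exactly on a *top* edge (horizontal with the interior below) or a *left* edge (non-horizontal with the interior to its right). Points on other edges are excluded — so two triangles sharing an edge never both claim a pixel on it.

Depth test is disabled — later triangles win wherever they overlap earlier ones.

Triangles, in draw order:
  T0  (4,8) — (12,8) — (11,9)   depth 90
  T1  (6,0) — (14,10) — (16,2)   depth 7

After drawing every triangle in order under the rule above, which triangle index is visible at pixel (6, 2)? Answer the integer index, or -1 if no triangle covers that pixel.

T0:
  2·area = 8
  edge (4, 8)→(12, 8): d=(8,0) top-left  bias=+0
  edge (12, 8)→(11, 9): d=(-1,1) right/bottom  bias=-1
  edge (11, 9)→(4, 8): d=(-7,-1) top-left  bias=+0
    (7,2)@(15, 5): e=[-24,0,32] → .  [on edge]
    (6,3)@(13, 7): e=[-8,0,16] → .  [on edge]
    (5,4)@(11, 9): e=[8,0,0] → .  [on edge]
    (4,5)@(9, 11): e=[24,0,-16] → .  [on edge]
  covered (0 px):
    . . . . . . . .
    . . . . . . . .
    . . . . . . . .
    . . . . . . . .
    . . . . . . . .
    . . . . . . . .
T1:
  2·area = 84  (B↔C swapped to make it positive)
  edge (6, 0)→(16, 2): d=(10,2) right/bottom  bias=-1
  edge (16, 2)→(14, 10): d=(-2,8) right/bottom  bias=-1
  edge (14, 10)→(6, 0): d=(-8,-10) top-left  bias=+0
    (3,0)@(7, 1): e=[8,74,2] → X
    (4,0)@(9, 1): e=[4,58,22] → X
    (5,0)@(11, 1): e=[0,42,42] → .  [on edge]
    (3,1)@(7, 3): e=[28,70,-14] → .
    (4,1)@(9, 3): e=[24,54,6] → X
    (5,1)@(11, 3): e=[20,38,26] → X
    (6,1)@(13, 3): e=[16,22,46] → X
    (7,1)@(15, 3): e=[12,6,66] → X
    (4,2)@(9, 5): e=[44,50,-10] → .
    (5,2)@(11, 5): e=[40,34,10] → X
    (5,3)@(11, 7): e=[60,30,-6] → .
    (6,3)@(13, 7): e=[56,14,14] → X
  covered (10 px):
    . . . X X . . .
    . . . . X X X X
    . . . . . X X X
    . . . . . . X .
    . . . . . . . .
    . . . . . . . .

Z-buffer (winner per pixel, '.' = empty):
  . . . 1 1 . . .
  . . . . 1 1 1 1
  . . . . . 1 1 1
  . . . . . . 1 .
  . . . . . . . .
  . . . . . . . .

Answer: 1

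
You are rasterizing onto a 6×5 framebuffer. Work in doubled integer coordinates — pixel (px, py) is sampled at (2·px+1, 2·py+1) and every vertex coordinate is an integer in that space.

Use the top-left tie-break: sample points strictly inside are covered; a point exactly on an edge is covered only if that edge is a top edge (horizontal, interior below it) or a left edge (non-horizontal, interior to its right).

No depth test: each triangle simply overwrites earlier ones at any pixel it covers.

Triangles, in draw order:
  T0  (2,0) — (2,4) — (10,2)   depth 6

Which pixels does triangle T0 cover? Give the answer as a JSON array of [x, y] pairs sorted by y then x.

T0:
  2·area = 32  (B↔C swapped to make it positive)
  edge (2, 0)→(10, 2): d=(8,2) right/bottom  bias=-1
  edge (10, 2)→(2, 4): d=(-8,2) right/bottom  bias=-1
  edge (2, 4)→(2, 0): d=(0,-4) top-left  bias=+0
    (1,0)@(3, 1): e=[6,22,4] → █
    (2,0)@(5, 1): e=[2,18,12] → █
    (3,0)@(7, 1): e=[-2,14,20] → ·
    (1,1)@(3, 3): e=[22,6,4] → █
    (3,1)@(7, 3): e=[14,-2,20] → ·
    (1,2)@(3, 5): e=[38,-10,4] → ·
    (2,2)@(5, 5): e=[34,-14,12] → ·
  covered (4 px):
    · █ █ · · ·
    · █ █ · · ·
    · · · · · ·
    · · · · · ·
    · · · · · ·

Result: [[1,0],[2,0],[1,1],[2,1]]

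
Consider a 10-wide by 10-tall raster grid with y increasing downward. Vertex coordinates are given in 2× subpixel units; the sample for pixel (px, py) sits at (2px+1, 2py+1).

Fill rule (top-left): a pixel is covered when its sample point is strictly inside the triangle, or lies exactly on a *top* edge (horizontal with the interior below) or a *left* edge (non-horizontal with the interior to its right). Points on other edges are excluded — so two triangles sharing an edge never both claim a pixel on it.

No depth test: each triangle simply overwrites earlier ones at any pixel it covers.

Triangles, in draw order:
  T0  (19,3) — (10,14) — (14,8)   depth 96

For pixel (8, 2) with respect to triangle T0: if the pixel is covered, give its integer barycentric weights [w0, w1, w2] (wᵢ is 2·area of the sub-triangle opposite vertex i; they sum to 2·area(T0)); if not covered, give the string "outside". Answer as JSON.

T0:
  2·area = 10
  edge (19, 3)→(10, 14): d=(-9,11) right/bottom  bias=-1
  edge (10, 14)→(14, 8): d=(4,-6) top-left  bias=+0
  edge (14, 8)→(19, 3): d=(5,-5) top-left  bias=+0
    (9,1)@(19, 3): e=[0,10,0] → ·  [on edge]
    (8,2)@(17, 5): e=[4,6,0] → █  [on edge]
    (9,2)@(19, 5): e=[-18,18,10] → ·
    (7,3)@(15, 7): e=[8,2,0] → █  [on edge]
    (8,3)@(17, 7): e=[-14,14,10] → ·
    (6,4)@(13, 9): e=[12,-2,0] → ·  [on edge]
    (7,4)@(15, 9): e=[-10,10,10] → ·
    (5,5)@(11, 11): e=[16,-6,0] → ·  [on edge]
    (4,6)@(9, 13): e=[20,-10,0] → ·  [on edge]
    (3,7)@(7, 15): e=[24,-14,0] → ·  [on edge]
    (2,8)@(5, 17): e=[28,-18,0] → ·  [on edge]
    (1,9)@(3, 19): e=[32,-22,0] → ·  [on edge]
  covered (2 px):
    · · · · · · · · · ·
    · · · · · · · · · ·
    · · · · · · · · █ ·
    · · · · · · · █ · ·
    · · · · · · · · · ·
    · · · · · · · · · ·
    · · · · · · · · · ·
    · · · · · · · · · ·
    · · · · · · · · · ·
    · · · · · · · · · ·

Result: [6,0,4]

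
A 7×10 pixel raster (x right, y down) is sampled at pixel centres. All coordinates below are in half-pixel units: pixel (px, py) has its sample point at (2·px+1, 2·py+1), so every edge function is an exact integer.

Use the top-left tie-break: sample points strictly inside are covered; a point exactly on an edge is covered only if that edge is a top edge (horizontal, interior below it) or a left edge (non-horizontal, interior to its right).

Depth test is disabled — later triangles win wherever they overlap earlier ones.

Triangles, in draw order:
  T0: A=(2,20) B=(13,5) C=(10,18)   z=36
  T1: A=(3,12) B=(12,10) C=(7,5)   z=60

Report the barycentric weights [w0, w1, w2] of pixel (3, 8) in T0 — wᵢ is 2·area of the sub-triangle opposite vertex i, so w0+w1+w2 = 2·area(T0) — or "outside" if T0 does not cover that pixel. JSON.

T0:
  2·area = 98
  edge (2, 20)→(13, 5): d=(11,-15) top-left  bias=+0
  edge (13, 5)→(10, 18): d=(-3,13) right/bottom  bias=-1
  edge (10, 18)→(2, 20): d=(-8,2) right/bottom  bias=-1
    (6,2)@(13, 5): e=[0,0,98] → ·  [on edge]
    (5,4)@(11, 9): e=[14,14,70] → #
    (6,4)@(13, 9): e=[44,-12,66] → ·
    (4,5)@(9, 11): e=[6,34,58] → #
    (6,5)@(13, 11): e=[66,-18,50] → ·
    (4,6)@(9, 13): e=[28,28,42] → #
    (6,6)@(13, 13): e=[88,-24,34] → ·
    (3,7)@(7, 15): e=[20,48,30] → #
    (5,7)@(11, 15): e=[80,-4,22] → ·
    (2,8)@(5, 17): e=[12,68,18] → #
    (5,8)@(11, 17): e=[102,-10,6] → ·
    (1,9)@(3, 19): e=[4,88,6] → #
  covered (12 px):
    · · · · · · ·
    · · · · · · ·
    · · · · · · ·
    · · · · · · ·
    · · · · · # ·
    · · · · # # ·
    · · · · # # ·
    · · · # # · ·
    · · # # # · ·
    · # # · · · ·
T1:
  2·area = 55  (B↔C swapped to make it positive)
  edge (3, 12)→(7, 5): d=(4,-7) top-left  bias=+0
  edge (7, 5)→(12, 10): d=(5,5) right/bottom  bias=-1
  edge (12, 10)→(3, 12): d=(-9,2) right/bottom  bias=-1
    (1,0)@(3, 1): e=[-44,0,99] → ·  [on edge]
    (2,1)@(5, 3): e=[-22,0,77] → ·  [on edge]
    (3,2)@(7, 5): e=[0,0,55] → ·  [on edge]
    (3,3)@(7, 7): e=[8,10,37] → #
    (4,3)@(9, 7): e=[22,0,33] → ·  [on edge]
    (2,4)@(5, 9): e=[2,30,23] → #
    (4,4)@(9, 9): e=[30,10,15] → #
    (5,4)@(11, 9): e=[44,0,11] → ·  [on edge]
    (2,5)@(5, 11): e=[10,40,5] → #
    (4,5)@(9, 11): e=[38,20,-3] → ·
    (6,5)@(13, 11): e=[66,0,-11] → ·  [on edge]
    (2,6)@(5, 13): e=[18,50,-13] → ·
  covered (6 px):
    · · · · · · ·
    · · · · · · ·
    · · · · · · ·
    · · · # · · ·
    · · # # # · ·
    · · # # · · ·
    · · · · · · ·
    · · · · · · ·
    · · · · · · ·
    · · · · · · ·

Result: [42,14,42]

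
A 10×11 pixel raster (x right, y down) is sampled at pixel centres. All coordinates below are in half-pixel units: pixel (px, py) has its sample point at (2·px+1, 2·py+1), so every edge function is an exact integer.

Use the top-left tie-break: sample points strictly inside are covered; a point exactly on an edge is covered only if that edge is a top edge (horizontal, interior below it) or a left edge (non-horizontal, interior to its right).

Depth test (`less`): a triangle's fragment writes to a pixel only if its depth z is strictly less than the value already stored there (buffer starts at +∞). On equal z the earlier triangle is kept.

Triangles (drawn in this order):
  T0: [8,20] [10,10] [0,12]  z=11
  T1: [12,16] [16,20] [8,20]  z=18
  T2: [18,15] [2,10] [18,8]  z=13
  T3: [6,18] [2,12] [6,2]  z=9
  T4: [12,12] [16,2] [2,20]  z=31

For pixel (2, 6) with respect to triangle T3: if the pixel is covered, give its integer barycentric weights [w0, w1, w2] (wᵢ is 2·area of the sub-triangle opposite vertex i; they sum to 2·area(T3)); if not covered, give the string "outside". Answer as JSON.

T0:
  2·area = 96  (B↔C swapped to make it positive)
  edge (8, 20)→(0, 12): d=(-8,-8) top-left  bias=+0
  edge (0, 12)→(10, 10): d=(10,-2) top-left  bias=+0
  edge (10, 10)→(8, 20): d=(-2,10) right/bottom  bias=-1
    (5,2)@(11, 5): e=[144,-48,0] → ·  [on edge]
    (7,4)@(15, 9): e=[144,0,-48] → ·  [on edge]
    (2,5)@(5, 11): e=[48,0,48] → #  [on edge]
    (3,5)@(7, 11): e=[64,4,28] → #
    (4,5)@(9, 11): e=[80,8,8] → #
    (5,5)@(11, 11): e=[96,12,-12] → ·
    (0,6)@(1, 13): e=[0,12,84] → #  [on edge]
    (1,6)@(3, 13): e=[16,16,64] → #
    (5,6)@(11, 13): e=[80,32,-16] → ·
    (0,7)@(1, 15): e=[-16,32,80] → ·
    (1,7)@(3, 15): e=[0,36,60] → #  [on edge]
    (4,7)@(9, 15): e=[48,48,0] → ·  [on edge]
    (2,8)@(5, 17): e=[0,60,36] → #  [on edge]
    (3,9)@(7, 19): e=[0,84,12] → #  [on edge]
    (4,10)@(9, 21): e=[0,108,-12] → ·  [on edge]
  covered (14 px):
    · · · · · · · · · ·
    · · · · · · · · · ·
    · · · · · · · · · ·
    · · · · · · · · · ·
    · · · · · · · · · ·
    · · # # # · · · · ·
    # # # # # · · · · ·
    · # # # · · · · · ·
    · · # # · · · · · ·
    · · · # · · · · · ·
    · · · · · · · · · ·
T1:
  2·area = 32
  edge (12, 16)→(16, 20): d=(4,4) right/bottom  bias=-1
  edge (16, 20)→(8, 20): d=(-8,0) right/bottom  bias=-1
  edge (8, 20)→(12, 16): d=(4,-4) top-left  bias=+0
    (0,2)@(1, 5): e=[0,120,-88] → ·  [on edge]
    (1,3)@(3, 7): e=[0,104,-72] → ·  [on edge]
    (2,4)@(5, 9): e=[0,88,-56] → ·  [on edge]
    (9,4)@(19, 9): e=[-56,88,0] → ·  [on edge]
    (3,5)@(7, 11): e=[0,72,-40] → ·  [on edge]
    (8,5)@(17, 11): e=[-40,72,0] → ·  [on edge]
    (4,6)@(9, 13): e=[0,56,-24] → ·  [on edge]
    (7,6)@(15, 13): e=[-24,56,0] → ·  [on edge]
    (5,7)@(11, 15): e=[0,40,-8] → ·  [on edge]
    (6,7)@(13, 15): e=[-8,40,0] → ·  [on edge]
    (5,8)@(11, 17): e=[8,24,0] → #  [on edge]
    (6,8)@(13, 17): e=[0,24,8] → ·  [on edge]
    (4,9)@(9, 19): e=[24,8,0] → #  [on edge]
    (7,9)@(15, 19): e=[0,8,24] → ·  [on edge]
    (3,10)@(7, 21): e=[40,-8,0] → ·  [on edge]
    (8,10)@(17, 21): e=[0,-8,40] → ·  [on edge]
  covered (4 px):
    · · · · · · · · · ·
    · · · · · · · · · ·
    · · · · · · · · · ·
    · · · · · · · · · ·
    · · · · · · · · · ·
    · · · · · · · · · ·
    · · · · · · · · · ·
    · · · · · · · · · ·
    · · · · · # · · · ·
    · · · · # # # · · ·
    · · · · · · · · · ·
T2:
  2·area = 112
  edge (18, 15)→(2, 10): d=(-16,-5) top-left  bias=+0
  edge (2, 10)→(18, 8): d=(16,-2) top-left  bias=+0
  edge (18, 8)→(18, 15): d=(0,7) right/bottom  bias=-1
    (5,4)@(11, 9): e=[61,2,49] → #
    (6,4)@(13, 9): e=[71,6,35] → #
    (7,4)@(15, 9): e=[81,10,21] → #
    (8,4)@(17, 9): e=[91,14,7] → #
    (9,4)@(19, 9): e=[101,18,-7] → ·
    (3,5)@(7, 11): e=[9,26,77] → #
    (4,5)@(9, 11): e=[19,30,63] → #
    (9,5)@(19, 11): e=[69,50,-7] → ·
    (3,6)@(7, 13): e=[-23,58,77] → ·
    (4,6)@(9, 13): e=[-13,62,63] → ·
    (5,6)@(11, 13): e=[-3,66,49] → ·
    (6,6)@(13, 13): e=[7,70,35] → #
  covered (13 px):
    · · · · · · · · · ·
    · · · · · · · · · ·
    · · · · · · · · · ·
    · · · · · · · · · ·
    · · · · · # # # # ·
    · · · # # # # # # ·
    · · · · · · # # # ·
    · · · · · · · · · ·
    · · · · · · · · · ·
    · · · · · · · · · ·
    · · · · · · · · · ·
T3:
  2·area = 64
  edge (6, 18)→(2, 12): d=(-4,-6) top-left  bias=+0
  edge (2, 12)→(6, 2): d=(4,-10) top-left  bias=+0
  edge (6, 2)→(6, 18): d=(0,16) right/bottom  bias=-1
    (2,2)@(5, 5): e=[46,2,16] → #
    (3,2)@(7, 5): e=[58,22,-16] → ·
    (2,3)@(5, 7): e=[38,10,16] → #
    (3,3)@(7, 7): e=[50,30,-16] → ·
    (2,4)@(5, 9): e=[30,18,16] → #
    (3,4)@(7, 9): e=[42,38,-16] → ·
    (1,5)@(3, 11): e=[10,6,48] → #
    (3,5)@(7, 11): e=[34,46,-16] → ·
    (1,6)@(3, 13): e=[2,14,48] → #
    (3,6)@(7, 13): e=[26,54,-16] → ·
    (1,7)@(3, 15): e=[-6,22,48] → ·
    (2,7)@(5, 15): e=[6,42,16] → #
  covered (8 px):
    · · · · · · · · · ·
    · · · · · · · · · ·
    · · # · · · · · · ·
    · · # · · · · · · ·
    · · # · · · · · · ·
    · # # · · · · · · ·
    · # # · · · · · · ·
    · · # · · · · · · ·
    · · · · · · · · · ·
    · · · · · · · · · ·
    · · · · · · · · · ·
T4:
  2·area = 68  (B↔C swapped to make it positive)
  edge (12, 12)→(2, 20): d=(-10,8) right/bottom  bias=-1
  edge (2, 20)→(16, 2): d=(14,-18) top-left  bias=+0
  edge (16, 2)→(12, 12): d=(-4,10) right/bottom  bias=-1
    (6,3)@(13, 7): e=[42,16,10] → #
    (7,3)@(15, 7): e=[26,52,-10] → ·
    (5,4)@(11, 9): e=[38,8,22] → #
    (7,4)@(15, 9): e=[6,80,-18] → ·
    (4,5)@(9, 11): e=[34,0,34] → #  [on edge]
    (6,5)@(13, 11): e=[2,72,-6] → ·
    (4,6)@(9, 13): e=[14,28,26] → #
    (5,6)@(11, 13): e=[-2,64,6] → ·
    (3,7)@(7, 15): e=[10,20,38] → #
    (4,7)@(9, 15): e=[-6,56,18] → ·
    (2,8)@(5, 17): e=[6,12,50] → #
    (3,8)@(7, 17): e=[-10,48,30] → ·
  covered (9 px):
    · · · · · · · · · ·
    · · · · · · · · · ·
    · · · · · · · · · ·
    · · · · · · # · · ·
    · · · · · # # · · ·
    · · · · # # · · · ·
    · · · · # · · · · ·
    · · · # · · · · · ·
    · · # · · · · · · ·
    · # · · · · · · · ·
    · · · · · · · · · ·

Result: [34,16,14]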